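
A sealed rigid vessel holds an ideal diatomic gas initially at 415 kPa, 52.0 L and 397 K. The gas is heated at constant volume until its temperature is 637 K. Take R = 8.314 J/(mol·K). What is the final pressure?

Isochoric: V stays 52.0 L; P/T = const ⇒ T₂ = 637 K, P₂ = 666 kPa.

666 kPa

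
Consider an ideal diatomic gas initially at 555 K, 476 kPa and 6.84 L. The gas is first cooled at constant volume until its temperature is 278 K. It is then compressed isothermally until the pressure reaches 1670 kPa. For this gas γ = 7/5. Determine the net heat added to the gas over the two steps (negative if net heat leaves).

n = P₁V₁/(RT₁) = 476×6.84/(8.314×555) = 0.706 mol.
Step 1 — Isochoric: V stays 6.84 L; P/T = const ⇒ T₂ = 278 K, P₂ = 238 kPa.
W = 0 (no volume change).
ΔU = nCvΔT = 0.706×20.8×(278−555) = -4060 J.
Q = ΔU = -4060 J.
State after step 1: P = 238 kPa, V = 6.84 L, T = 278 K.
Step 2 — Isothermal: T stays 278 K; PV = const ⇒ V₂ = 0.977 L, P₂ = 1670 kPa.
ΔU = 0 (ideal gas, T constant).
W = nRT ln(V₂/V₁) = 0.706×8.314×278×ln(0.143) = -3170 J.
Q = ΔU + W = -3170 J.
Net over both steps: W = -3170 J, Q = -7240 J, ΔU = -4060 J.

-7240 J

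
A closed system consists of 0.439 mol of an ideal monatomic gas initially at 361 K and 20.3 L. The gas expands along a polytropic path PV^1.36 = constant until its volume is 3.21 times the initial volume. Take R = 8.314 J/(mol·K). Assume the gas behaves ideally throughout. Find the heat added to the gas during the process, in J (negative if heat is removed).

P₁ = nRT₁/V₁ = 0.439×8.314×361/20.3 = 64.9 kPa.
Polytropic n=1.36: T₂ = T₁(V₁/V₂)^(n−1) = 361×(0.312)^0.36 = 237 K; P₂ = P₁(V₁/V₂)^n = 13.3 kPa.
W = (P₁V₁−P₂V₂)/(n−1) = (64.9×20.3−13.3×65.2)/0.36 = 1250 J.
ΔU = nCvΔT = 0.439×12.5×(237−361) = -678 J.
Q = ΔU + W = 577 J.

577 J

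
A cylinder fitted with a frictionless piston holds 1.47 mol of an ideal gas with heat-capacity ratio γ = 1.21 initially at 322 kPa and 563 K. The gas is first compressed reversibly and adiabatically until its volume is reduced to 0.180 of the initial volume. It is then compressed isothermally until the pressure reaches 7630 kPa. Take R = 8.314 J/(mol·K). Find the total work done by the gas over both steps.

-25000 J

V₁ = nRT₁/P₁ = 1.47×8.314×563/322 = 21.4 L.
Step 1 — Adiabatic: TV^(γ−1) = const ⇒ T₂ = 563×(5.56)^0.210 = 807 K; PV^γ = const ⇒ P₂ = 2560 kPa.
ΔU = nCvΔT = 1.47×39.6×(807−563) = 14200 J.
Q = 0 for an adiabatic process, so W = −ΔU = -14200 J.
State after step 1: P = 2560 kPa, V = 3.85 L, T = 807 K.
Step 2 — Isothermal: T stays 807 K; PV = const ⇒ V₂ = 1.29 L, P₂ = 7630 kPa.
ΔU = 0 (ideal gas, T constant).
W = nRT ln(V₂/V₁) = 1.47×8.314×807×ln(0.336) = -10800 J.
Q = ΔU + W = -10800 J.
Net over both steps: W = -25000 J, Q = -10800 J, ΔU = 14200 J.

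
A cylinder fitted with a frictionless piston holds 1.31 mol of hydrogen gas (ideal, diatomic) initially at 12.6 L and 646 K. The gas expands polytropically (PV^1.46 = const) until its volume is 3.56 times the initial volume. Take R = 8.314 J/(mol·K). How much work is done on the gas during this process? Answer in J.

-6770 J

P₁ = nRT₁/V₁ = 1.31×8.314×646/12.6 = 558 kPa.
Polytropic n=1.46: T₂ = T₁(V₁/V₂)^(n−1) = 646×(0.281)^0.46 = 360 K; P₂ = P₁(V₁/V₂)^n = 87.5 kPa.
W = (P₁V₁−P₂V₂)/(n−1) = (558×12.6−87.5×44.9)/0.46 = 6770 J.
Work done on the gas = −W_by = -6770 J.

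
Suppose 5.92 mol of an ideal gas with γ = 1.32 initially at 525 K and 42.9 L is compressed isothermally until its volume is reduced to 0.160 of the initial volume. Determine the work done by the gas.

-47400 J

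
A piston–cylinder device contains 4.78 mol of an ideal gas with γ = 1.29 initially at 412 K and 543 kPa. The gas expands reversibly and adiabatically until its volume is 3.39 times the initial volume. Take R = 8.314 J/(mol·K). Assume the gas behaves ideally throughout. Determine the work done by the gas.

V₁ = nRT₁/P₁ = 4.78×8.314×412/543 = 30.2 L.
Adiabatic: TV^(γ−1) = const ⇒ T₂ = 412×(0.295)^0.290 = 289 K; PV^γ = const ⇒ P₂ = 112 kPa.
ΔU = nCvΔT = 4.78×28.7×(289−412) = -16800 J.
Q = 0 for an adiabatic process, so W = −ΔU = 16800 J.

16800 J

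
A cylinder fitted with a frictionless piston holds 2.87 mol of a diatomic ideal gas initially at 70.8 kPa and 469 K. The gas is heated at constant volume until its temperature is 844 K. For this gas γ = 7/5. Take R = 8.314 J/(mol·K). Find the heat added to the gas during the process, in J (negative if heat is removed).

V₁ = nRT₁/P₁ = 2.87×8.314×469/70.8 = 158 L.
Isochoric: V stays 158 L; P/T = const ⇒ T₂ = 844 K, P₂ = 127 kPa.
W = 0 (no volume change).
ΔU = nCvΔT = 2.87×20.8×(844−469) = 22400 J.
Q = ΔU = 22400 J.

22400 J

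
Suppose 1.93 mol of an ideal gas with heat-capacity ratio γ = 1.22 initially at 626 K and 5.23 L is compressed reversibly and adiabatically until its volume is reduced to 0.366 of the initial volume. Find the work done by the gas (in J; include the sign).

-11300 J

P₁ = nRT₁/V₁ = 1.93×8.314×626/5.23 = 1920 kPa.
Adiabatic: TV^(γ−1) = const ⇒ T₂ = 626×(2.73)^0.220 = 781 K; PV^γ = const ⇒ P₂ = 6550 kPa.
ΔU = nCvΔT = 1.93×37.8×(781−626) = 11300 J.
Q = 0 for an adiabatic process, so W = −ΔU = -11300 J.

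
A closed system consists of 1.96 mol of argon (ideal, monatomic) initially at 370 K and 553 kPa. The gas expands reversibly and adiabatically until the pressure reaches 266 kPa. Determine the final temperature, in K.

276 K

V₁ = nRT₁/P₁ = 1.96×8.314×370/553 = 10.9 L.
Adiabatic: T₂/T₁ = (P₂/P₁)^((γ−1)/γ) ⇒ T₂ = 370×(0.481)^0.400 = 276 K; V₂ = 16.9 L.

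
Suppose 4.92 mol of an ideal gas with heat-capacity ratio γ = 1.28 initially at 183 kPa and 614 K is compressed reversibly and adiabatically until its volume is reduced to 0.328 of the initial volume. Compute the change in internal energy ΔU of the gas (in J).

V₁ = nRT₁/P₁ = 4.92×8.314×614/183 = 137 L.
Adiabatic: TV^(γ−1) = const ⇒ T₂ = 614×(3.05)^0.280 = 839 K; PV^γ = const ⇒ P₂ = 762 kPa.
For an ideal gas ΔU = nCvΔT with Cv = R/(γ−1) = 29.7 J/(mol·K).
ΔU = 4.92×29.7×(839−614) = 32900 J.

32900 J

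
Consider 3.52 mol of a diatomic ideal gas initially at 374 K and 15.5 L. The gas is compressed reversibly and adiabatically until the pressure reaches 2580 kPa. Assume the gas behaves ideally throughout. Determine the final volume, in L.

6.14 L

P₁ = nRT₁/V₁ = 3.52×8.314×374/15.5 = 706 kPa.
Adiabatic: T₂/T₁ = (P₂/P₁)^((γ−1)/γ) ⇒ T₂ = 374×(3.65)^0.286 = 542 K; V₂ = 6.14 L.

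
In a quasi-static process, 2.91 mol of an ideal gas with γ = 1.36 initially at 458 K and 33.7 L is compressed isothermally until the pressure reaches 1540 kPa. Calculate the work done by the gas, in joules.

-17100 J

P₁ = nRT₁/V₁ = 2.91×8.314×458/33.7 = 329 kPa.
Isothermal: T stays 458 K; PV = const ⇒ V₂ = 7.20 L, P₂ = 1540 kPa.
W = nRT ln(V₂/V₁) = 2.91×8.314×458×ln(0.214) = -17100 J.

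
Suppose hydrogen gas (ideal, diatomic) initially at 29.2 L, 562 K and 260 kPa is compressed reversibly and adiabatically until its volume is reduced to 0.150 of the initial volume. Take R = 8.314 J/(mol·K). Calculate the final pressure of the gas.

Adiabatic: TV^(γ−1) = const ⇒ T₂ = 562×(6.67)^0.400 = 1200 K; PV^γ = const ⇒ P₂ = 3700 kPa.

3700 kPa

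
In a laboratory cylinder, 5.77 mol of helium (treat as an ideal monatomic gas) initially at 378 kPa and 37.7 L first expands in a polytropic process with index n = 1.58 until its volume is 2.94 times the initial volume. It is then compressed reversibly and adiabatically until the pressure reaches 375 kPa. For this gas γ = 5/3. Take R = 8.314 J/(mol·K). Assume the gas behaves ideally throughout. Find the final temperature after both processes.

T₁ = P₁V₁/(nR) = 378×37.7/(5.77×8.314) = 297 K.
Step 1 — Polytropic n=1.58: T₂ = T₁(V₁/V₂)^(n−1) = 297×(0.340)^0.58 = 159 K; P₂ = P₁(V₁/V₂)^n = 68.8 kPa.
W = (P₁V₁−P₂V₂)/(n−1) = (378×37.7−68.8×111)/0.58 = 11400 J.
ΔU = nCvΔT = 5.77×12.5×(159−297) = -9940 J.
Q = ΔU + W = 1490 J.
State after step 1: P = 68.8 kPa, V = 111 L, T = 159 K.
Step 2 — Adiabatic: T₂/T₁ = (P₂/P₁)^((γ−1)/γ) ⇒ T₂ = 159×(5.45)^0.400 = 313 K; V₂ = 40.1 L.
ΔU = nCvΔT = 5.77×12.5×(313−159) = 11100 J.
Q = 0 for an adiabatic process, so W = −ΔU = -11100 J.
Net over both steps: W = 324 J, Q = 1490 J, ΔU = 1160 J.

313 K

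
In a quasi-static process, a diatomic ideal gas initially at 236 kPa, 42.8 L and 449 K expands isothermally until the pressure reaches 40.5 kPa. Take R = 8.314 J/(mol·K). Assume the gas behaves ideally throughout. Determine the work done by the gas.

17800 J

n = P₁V₁/(RT₁) = 236×42.8/(8.314×449) = 2.71 mol.
Isothermal: T stays 449 K; PV = const ⇒ V₂ = 249 L, P₂ = 40.5 kPa.
W = nRT ln(V₂/V₁) = 2.71×8.314×449×ln(5.83) = 17800 J.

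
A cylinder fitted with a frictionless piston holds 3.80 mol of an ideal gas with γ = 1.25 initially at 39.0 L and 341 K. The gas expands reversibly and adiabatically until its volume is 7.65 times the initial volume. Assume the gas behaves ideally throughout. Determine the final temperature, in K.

205 K

P₁ = nRT₁/V₁ = 3.80×8.314×341/39.0 = 276 kPa.
Adiabatic: TV^(γ−1) = const ⇒ T₂ = 341×(0.131)^0.250 = 205 K; PV^γ = const ⇒ P₂ = 21.7 kPa.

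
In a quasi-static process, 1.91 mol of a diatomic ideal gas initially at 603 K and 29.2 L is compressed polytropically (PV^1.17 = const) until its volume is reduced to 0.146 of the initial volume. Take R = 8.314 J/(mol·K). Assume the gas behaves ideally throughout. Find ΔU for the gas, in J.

9260 J

P₁ = nRT₁/V₁ = 1.91×8.314×603/29.2 = 328 kPa.
Polytropic n=1.17: T₂ = T₁(V₁/V₂)^(n−1) = 603×(6.85)^0.17 = 836 K; P₂ = P₁(V₁/V₂)^n = 3120 kPa.
For an ideal gas ΔU = nCvΔT with Cv = (5/2)R = 20.8 J/(mol·K).
ΔU = 1.91×20.8×(836−603) = 9260 J.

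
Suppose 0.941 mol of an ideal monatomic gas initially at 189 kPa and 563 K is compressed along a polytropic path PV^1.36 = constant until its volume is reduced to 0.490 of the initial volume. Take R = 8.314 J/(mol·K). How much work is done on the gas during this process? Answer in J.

V₁ = nRT₁/P₁ = 0.941×8.314×563/189 = 23.3 L.
Polytropic n=1.36: T₂ = T₁(V₁/V₂)^(n−1) = 563×(2.04)^0.36 = 728 K; P₂ = P₁(V₁/V₂)^n = 499 kPa.
W = (P₁V₁−P₂V₂)/(n−1) = (189×23.3−499×11.4)/0.36 = -3580 J.
Work done on the gas = −W_by = 3580 J.

3580 J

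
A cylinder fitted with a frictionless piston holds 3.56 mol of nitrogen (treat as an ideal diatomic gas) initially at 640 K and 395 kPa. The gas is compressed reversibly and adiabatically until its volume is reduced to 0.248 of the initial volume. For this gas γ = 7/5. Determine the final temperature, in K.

V₁ = nRT₁/P₁ = 3.56×8.314×640/395 = 48.0 L.
Adiabatic: TV^(γ−1) = const ⇒ T₂ = 640×(4.03)^0.400 = 1120 K; PV^γ = const ⇒ P₂ = 2780 kPa.

1120 K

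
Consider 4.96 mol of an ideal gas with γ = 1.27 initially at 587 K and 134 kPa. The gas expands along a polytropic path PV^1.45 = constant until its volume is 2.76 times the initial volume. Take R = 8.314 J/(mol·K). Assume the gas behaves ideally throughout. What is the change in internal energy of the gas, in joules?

-32900 J

V₁ = nRT₁/P₁ = 4.96×8.314×587/134 = 181 L.
Polytropic n=1.45: T₂ = T₁(V₁/V₂)^(n−1) = 587×(0.362)^0.45 = 372 K; P₂ = P₁(V₁/V₂)^n = 30.7 kPa.
For an ideal gas ΔU = nCvΔT with Cv = R/(γ−1) = 30.8 J/(mol·K).
ΔU = 4.96×30.8×(372−587) = -32900 J.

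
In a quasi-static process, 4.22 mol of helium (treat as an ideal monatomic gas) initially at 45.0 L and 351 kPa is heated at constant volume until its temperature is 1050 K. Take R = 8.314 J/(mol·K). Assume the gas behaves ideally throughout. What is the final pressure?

819 kPa

T₁ = P₁V₁/(nR) = 351×45.0/(4.22×8.314) = 450 K.
Isochoric: V stays 45.0 L; P/T = const ⇒ T₂ = 1050 K, P₂ = 819 kPa.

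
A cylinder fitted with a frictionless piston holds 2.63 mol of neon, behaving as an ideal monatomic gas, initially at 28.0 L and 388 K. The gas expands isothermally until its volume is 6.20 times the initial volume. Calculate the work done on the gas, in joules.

P₁ = nRT₁/V₁ = 2.63×8.314×388/28.0 = 303 kPa.
Isothermal: T stays 388 K; PV = const ⇒ V₂ = 174 L, P₂ = 48.9 kPa.
W = nRT ln(V₂/V₁) = 2.63×8.314×388×ln(6.20) = 15500 J.
Work done on the gas = −W_by = -15500 J.

-15500 J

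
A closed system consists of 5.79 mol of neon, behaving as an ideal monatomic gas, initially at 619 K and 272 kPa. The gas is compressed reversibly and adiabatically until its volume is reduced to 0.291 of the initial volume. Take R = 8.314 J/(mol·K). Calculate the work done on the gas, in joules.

V₁ = nRT₁/P₁ = 5.79×8.314×619/272 = 110 L.
Adiabatic: TV^(γ−1) = const ⇒ T₂ = 619×(3.44)^0.667 = 1410 K; PV^γ = const ⇒ P₂ = 2130 kPa.
ΔU = nCvΔT = 5.79×12.5×(1410−619) = 57100 J.
Q = 0 for an adiabatic process, so W = −ΔU = -57100 J.
Work done on the gas = −W_by = 57100 J.

57100 J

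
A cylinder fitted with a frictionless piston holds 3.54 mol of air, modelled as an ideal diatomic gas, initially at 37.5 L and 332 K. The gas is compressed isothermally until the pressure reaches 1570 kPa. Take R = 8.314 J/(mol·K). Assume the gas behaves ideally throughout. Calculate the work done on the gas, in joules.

17500 J

P₁ = nRT₁/V₁ = 3.54×8.314×332/37.5 = 261 kPa.
Isothermal: T stays 332 K; PV = const ⇒ V₂ = 6.22 L, P₂ = 1570 kPa.
W = nRT ln(V₂/V₁) = 3.54×8.314×332×ln(0.166) = -17500 J.
Work done on the gas = −W_by = 17500 J.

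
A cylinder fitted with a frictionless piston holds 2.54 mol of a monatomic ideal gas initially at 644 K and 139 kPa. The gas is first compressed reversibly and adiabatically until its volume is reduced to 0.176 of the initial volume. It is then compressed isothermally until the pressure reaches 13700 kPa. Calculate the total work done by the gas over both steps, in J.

V₁ = nRT₁/P₁ = 2.54×8.314×644/139 = 97.8 L.
Step 1 — Adiabatic: TV^(γ−1) = const ⇒ T₂ = 644×(5.68)^0.667 = 2050 K; PV^γ = const ⇒ P₂ = 2510 kPa.
ΔU = nCvΔT = 2.54×12.5×(2050−644) = 44600 J.
Q = 0 for an adiabatic process, so W = −ΔU = -44600 J.
State after step 1: P = 2510 kPa, V = 17.2 L, T = 2050 K.
Step 2 — Isothermal: T stays 2050 K; PV = const ⇒ V₂ = 3.16 L, P₂ = 13700 kPa.
ΔU = 0 (ideal gas, T constant).
W = nRT ln(V₂/V₁) = 2.54×8.314×2050×ln(0.184) = -73400 J.
Q = ΔU + W = -73400 J.
Net over both steps: W = -118000 J, Q = -73400 J, ΔU = 44600 J.

-118000 J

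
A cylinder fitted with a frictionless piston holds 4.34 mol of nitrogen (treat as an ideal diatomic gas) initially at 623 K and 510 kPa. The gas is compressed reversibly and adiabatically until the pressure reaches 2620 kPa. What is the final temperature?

994 K

V₁ = nRT₁/P₁ = 4.34×8.314×623/510 = 44.1 L.
Adiabatic: T₂/T₁ = (P₂/P₁)^((γ−1)/γ) ⇒ T₂ = 623×(5.14)^0.286 = 994 K; V₂ = 13.7 L.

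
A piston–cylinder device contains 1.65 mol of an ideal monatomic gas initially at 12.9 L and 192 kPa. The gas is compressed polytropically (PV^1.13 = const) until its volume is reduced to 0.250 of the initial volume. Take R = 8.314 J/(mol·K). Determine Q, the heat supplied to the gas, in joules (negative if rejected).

-3030 J

T₁ = P₁V₁/(nR) = 192×12.9/(1.65×8.314) = 181 K.
Polytropic n=1.13: T₂ = T₁(V₁/V₂)^(n−1) = 181×(4.00)^0.13 = 216 K; P₂ = P₁(V₁/V₂)^n = 920 kPa.
W = (P₁V₁−P₂V₂)/(n−1) = (192×12.9−920×3.23)/0.13 = -3760 J.
ΔU = nCvΔT = 1.65×12.5×(216−181) = 734 J.
Q = ΔU + W = -3030 J.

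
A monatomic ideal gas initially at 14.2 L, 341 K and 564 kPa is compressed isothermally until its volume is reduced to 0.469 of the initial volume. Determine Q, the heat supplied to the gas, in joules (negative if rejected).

n = P₁V₁/(RT₁) = 564×14.2/(8.314×341) = 2.82 mol.
Isothermal: T stays 341 K; PV = const ⇒ V₂ = 6.66 L, P₂ = 1200 kPa.
ΔU = 0 (ideal gas, T constant).
W = nRT ln(V₂/V₁) = 2.82×8.314×341×ln(0.469) = -6060 J.
Q = ΔU + W = -6060 J.

-6060 J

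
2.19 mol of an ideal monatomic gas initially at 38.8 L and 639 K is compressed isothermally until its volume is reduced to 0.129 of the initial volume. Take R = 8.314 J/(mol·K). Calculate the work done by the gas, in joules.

P₁ = nRT₁/V₁ = 2.19×8.314×639/38.8 = 300 kPa.
Isothermal: T stays 639 K; PV = const ⇒ V₂ = 5.01 L, P₂ = 2320 kPa.
W = nRT ln(V₂/V₁) = 2.19×8.314×639×ln(0.129) = -23800 J.

-23800 J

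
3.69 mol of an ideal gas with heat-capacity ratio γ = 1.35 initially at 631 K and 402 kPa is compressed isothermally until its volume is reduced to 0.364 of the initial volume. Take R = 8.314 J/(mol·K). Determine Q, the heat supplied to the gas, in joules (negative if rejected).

-19600 J

V₁ = nRT₁/P₁ = 3.69×8.314×631/402 = 48.2 L.
Isothermal: T stays 631 K; PV = const ⇒ V₂ = 17.5 L, P₂ = 1100 kPa.
ΔU = 0 (ideal gas, T constant).
W = nRT ln(V₂/V₁) = 3.69×8.314×631×ln(0.364) = -19600 J.
Q = ΔU + W = -19600 J.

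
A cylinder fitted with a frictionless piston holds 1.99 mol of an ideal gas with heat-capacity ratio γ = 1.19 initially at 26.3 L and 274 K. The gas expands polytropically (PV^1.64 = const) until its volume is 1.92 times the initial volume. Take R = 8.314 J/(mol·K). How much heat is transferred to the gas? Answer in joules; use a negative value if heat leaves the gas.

-5730 J

P₁ = nRT₁/V₁ = 1.99×8.314×274/26.3 = 172 kPa.
Polytropic n=1.64: T₂ = T₁(V₁/V₂)^(n−1) = 274×(0.521)^0.64 = 180 K; P₂ = P₁(V₁/V₂)^n = 59.1 kPa.
W = (P₁V₁−P₂V₂)/(n−1) = (172×26.3−59.1×50.5)/0.64 = 2420 J.
ΔU = nCvΔT = 1.99×43.8×(180−274) = -8140 J.
Q = ΔU + W = -5730 J.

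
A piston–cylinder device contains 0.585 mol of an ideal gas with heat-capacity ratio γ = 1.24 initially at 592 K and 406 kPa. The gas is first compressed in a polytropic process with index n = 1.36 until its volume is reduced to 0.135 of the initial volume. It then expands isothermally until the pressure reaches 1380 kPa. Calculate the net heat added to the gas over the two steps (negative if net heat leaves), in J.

13100 J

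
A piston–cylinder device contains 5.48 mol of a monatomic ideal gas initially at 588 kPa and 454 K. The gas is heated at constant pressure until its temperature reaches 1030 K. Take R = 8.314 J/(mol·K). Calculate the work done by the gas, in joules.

V₁ = nRT₁/P₁ = 5.48×8.314×454/588 = 35.2 L.
Isobaric: P stays 588 kPa; V/T = const ⇒ T₂ = 1030 K, V₂ = 79.8 L.
W = PΔV = 588×(79.8−35.2) kPa·L = 26200 J.

26200 J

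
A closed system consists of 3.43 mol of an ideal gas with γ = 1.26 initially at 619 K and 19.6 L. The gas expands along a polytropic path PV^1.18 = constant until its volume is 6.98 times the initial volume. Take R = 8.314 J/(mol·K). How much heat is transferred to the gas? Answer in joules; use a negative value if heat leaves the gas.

P₁ = nRT₁/V₁ = 3.43×8.314×619/19.6 = 901 kPa.
Polytropic n=1.18: T₂ = T₁(V₁/V₂)^(n−1) = 619×(0.143)^0.18 = 436 K; P₂ = P₁(V₁/V₂)^n = 90.9 kPa.
W = (P₁V₁−P₂V₂)/(n−1) = (901×19.6−90.9×137)/0.18 = 28900 J.
ΔU = nCvΔT = 3.43×32.0×(436−619) = -20000 J.
Q = ΔU + W = 8910 J.

8910 J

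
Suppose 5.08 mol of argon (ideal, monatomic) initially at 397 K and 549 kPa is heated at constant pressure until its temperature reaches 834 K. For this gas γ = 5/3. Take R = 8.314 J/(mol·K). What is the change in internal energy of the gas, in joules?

V₁ = nRT₁/P₁ = 5.08×8.314×397/549 = 30.5 L.
Isobaric: P stays 549 kPa; V/T = const ⇒ T₂ = 834 K, V₂ = 64.2 L.
For an ideal gas ΔU = nCvΔT with Cv = (3/2)R = 12.5 J/(mol·K).
ΔU = 5.08×12.5×(834−397) = 27700 J.

27700 J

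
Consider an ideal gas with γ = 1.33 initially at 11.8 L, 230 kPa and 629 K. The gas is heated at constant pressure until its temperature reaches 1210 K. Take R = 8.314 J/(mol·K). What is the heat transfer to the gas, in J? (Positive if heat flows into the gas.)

n = P₁V₁/(RT₁) = 230×11.8/(8.314×629) = 0.519 mol.
Isobaric: P stays 230 kPa; V/T = const ⇒ T₂ = 1210 K, V₂ = 22.7 L.
W = PΔV = 230×(22.7−11.8) kPa·L = 2510 J.
ΔU = nCvΔT = 0.519×25.2×(1210−629) = 7600 J.
Q = ΔU + W = nCpΔT = 10100 J.

10100 J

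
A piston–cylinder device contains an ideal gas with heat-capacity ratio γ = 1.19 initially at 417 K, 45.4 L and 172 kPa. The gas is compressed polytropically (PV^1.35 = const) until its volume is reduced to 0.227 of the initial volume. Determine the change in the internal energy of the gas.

28000 J

n = P₁V₁/(RT₁) = 172×45.4/(8.314×417) = 2.25 mol.
Polytropic n=1.35: T₂ = T₁(V₁/V₂)^(n−1) = 417×(4.41)^0.35 = 701 K; P₂ = P₁(V₁/V₂)^n = 1270 kPa.
For an ideal gas ΔU = nCvΔT with Cv = R/(γ−1) = 43.8 J/(mol·K).
ΔU = 2.25×43.8×(701−417) = 28000 J.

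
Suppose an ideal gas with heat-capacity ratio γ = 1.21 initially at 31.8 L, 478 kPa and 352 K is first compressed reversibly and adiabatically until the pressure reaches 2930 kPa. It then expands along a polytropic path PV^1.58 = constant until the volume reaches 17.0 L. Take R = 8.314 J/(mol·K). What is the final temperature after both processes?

n = P₁V₁/(RT₁) = 478×31.8/(8.314×352) = 5.19 mol.
Step 1 — Adiabatic: T₂/T₁ = (P₂/P₁)^((γ−1)/γ) ⇒ T₂ = 352×(6.13)^0.174 = 482 K; V₂ = 7.11 L.
ΔU = nCvΔT = 5.19×39.6×(482−352) = 26800 J.
Q = 0 for an adiabatic process, so W = −ΔU = -26800 J.
State after step 1: P = 2930 kPa, V = 7.11 L, T = 482 K.
Step 2 — Polytropic n=1.58: T₂ = T₁(V₁/V₂)^(n−1) = 482×(0.418)^0.58 = 291 K; P₂ = P₁(V₁/V₂)^n = 739 kPa.
W = (P₁V₁−P₂V₂)/(n−1) = (2930×7.11−739×17.0)/0.58 = 14300 J.
ΔU = nCvΔT = 5.19×39.6×(291−482) = -39400 J.
Q = ΔU + W = -25100 J.
Net over both steps: W = -12500 J, Q = -25100 J, ΔU = -12600 J.

291 K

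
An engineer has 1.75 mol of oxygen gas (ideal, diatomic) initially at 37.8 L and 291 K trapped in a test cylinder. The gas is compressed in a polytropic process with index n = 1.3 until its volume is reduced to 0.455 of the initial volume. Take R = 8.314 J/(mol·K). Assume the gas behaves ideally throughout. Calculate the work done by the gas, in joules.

P₁ = nRT₁/V₁ = 1.75×8.314×291/37.8 = 112 kPa.
Polytropic n=1.3: T₂ = T₁(V₁/V₂)^(n−1) = 291×(2.20)^0.30 = 369 K; P₂ = P₁(V₁/V₂)^n = 312 kPa.
W = (P₁V₁−P₂V₂)/(n−1) = (112×37.8−312×17.2)/0.30 = -3760 J.

-3760 J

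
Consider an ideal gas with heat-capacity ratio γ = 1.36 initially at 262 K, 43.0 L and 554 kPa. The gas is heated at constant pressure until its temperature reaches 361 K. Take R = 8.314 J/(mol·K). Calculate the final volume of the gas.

59.2 L

Isobaric: P stays 554 kPa; V/T = const ⇒ T₂ = 361 K, V₂ = 59.2 L.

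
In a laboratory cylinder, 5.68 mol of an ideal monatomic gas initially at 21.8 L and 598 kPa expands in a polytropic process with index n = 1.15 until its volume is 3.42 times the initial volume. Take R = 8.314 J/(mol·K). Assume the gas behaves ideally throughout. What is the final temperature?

T₁ = P₁V₁/(nR) = 598×21.8/(5.68×8.314) = 276 K.
Polytropic n=1.15: T₂ = T₁(V₁/V₂)^(n−1) = 276×(0.292)^0.15 = 230 K; P₂ = P₁(V₁/V₂)^n = 145 kPa.

230 K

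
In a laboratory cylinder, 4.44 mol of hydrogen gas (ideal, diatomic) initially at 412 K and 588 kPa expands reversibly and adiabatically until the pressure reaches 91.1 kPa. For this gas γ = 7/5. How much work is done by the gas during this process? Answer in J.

15700 J

V₁ = nRT₁/P₁ = 4.44×8.314×412/588 = 25.9 L.
Adiabatic: T₂/T₁ = (P₂/P₁)^((γ−1)/γ) ⇒ T₂ = 412×(0.155)^0.286 = 242 K; V₂ = 98.0 L.
ΔU = nCvΔT = 4.44×20.8×(242−412) = -15700 J.
Q = 0 for an adiabatic process, so W = −ΔU = 15700 J.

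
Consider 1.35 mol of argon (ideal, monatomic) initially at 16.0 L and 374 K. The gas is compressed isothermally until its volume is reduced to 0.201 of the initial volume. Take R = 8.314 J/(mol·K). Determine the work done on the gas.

6740 J

P₁ = nRT₁/V₁ = 1.35×8.314×374/16.0 = 262 kPa.
Isothermal: T stays 374 K; PV = const ⇒ V₂ = 3.22 L, P₂ = 1310 kPa.
W = nRT ln(V₂/V₁) = 1.35×8.314×374×ln(0.201) = -6740 J.
Work done on the gas = −W_by = 6740 J.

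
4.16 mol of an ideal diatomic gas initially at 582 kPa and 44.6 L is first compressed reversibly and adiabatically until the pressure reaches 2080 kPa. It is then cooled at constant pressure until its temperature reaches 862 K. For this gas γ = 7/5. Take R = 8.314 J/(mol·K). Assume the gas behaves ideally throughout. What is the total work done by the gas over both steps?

T₁ = P₁V₁/(nR) = 582×44.6/(4.16×8.314) = 751 K.
Step 1 — Adiabatic: T₂/T₁ = (P₂/P₁)^((γ−1)/γ) ⇒ T₂ = 751×(3.57)^0.286 = 1080 K; V₂ = 18.0 L.
ΔU = nCvΔT = 4.16×20.8×(1080−751) = 28500 J.
Q = 0 for an adiabatic process, so W = −ΔU = -28500 J.
State after step 1: P = 2080 kPa, V = 18.0 L, T = 1080 K.
Step 2 — Isobaric: P stays 2080 kPa; V/T = const ⇒ T₂ = 862 K, V₂ = 14.3 L.
W = PΔV = 2080×(14.3−18.0) kPa·L = -7540 J.
ΔU = nCvΔT = 4.16×20.8×(862−1080) = -18800 J.
Q = ΔU + W = nCpΔT = -26400 J.
Net over both steps: W = -36000 J, Q = -26400 J, ΔU = 9640 J.

-36000 J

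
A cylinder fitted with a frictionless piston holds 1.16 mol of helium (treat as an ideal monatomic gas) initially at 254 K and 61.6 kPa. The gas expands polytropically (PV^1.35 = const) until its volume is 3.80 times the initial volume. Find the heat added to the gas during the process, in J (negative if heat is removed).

1240 J

V₁ = nRT₁/P₁ = 1.16×8.314×254/61.6 = 39.8 L.
Polytropic n=1.35: T₂ = T₁(V₁/V₂)^(n−1) = 254×(0.263)^0.35 = 159 K; P₂ = P₁(V₁/V₂)^n = 10.2 kPa.
W = (P₁V₁−P₂V₂)/(n−1) = (61.6×39.8−10.2×151)/0.35 = 2610 J.
ΔU = nCvΔT = 1.16×12.5×(159−254) = -1370 J.
Q = ΔU + W = 1240 J.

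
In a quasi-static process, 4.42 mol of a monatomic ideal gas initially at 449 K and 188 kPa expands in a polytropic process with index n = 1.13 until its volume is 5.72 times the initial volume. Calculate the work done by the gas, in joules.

V₁ = nRT₁/P₁ = 4.42×8.314×449/188 = 87.8 L.
Polytropic n=1.13: T₂ = T₁(V₁/V₂)^(n−1) = 449×(0.175)^0.13 = 358 K; P₂ = P₁(V₁/V₂)^n = 26.2 kPa.
W = (P₁V₁−P₂V₂)/(n−1) = (188×87.8−26.2×502)/0.13 = 25700 J.

25700 J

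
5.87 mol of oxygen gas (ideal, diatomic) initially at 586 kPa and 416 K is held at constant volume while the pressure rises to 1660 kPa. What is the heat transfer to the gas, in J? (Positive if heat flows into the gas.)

V₁ = nRT₁/P₁ = 5.87×8.314×416/586 = 34.6 L.
Isochoric: V stays 34.6 L; P/T = const ⇒ T₂ = 1180 K, P₂ = 1660 kPa.
W = 0 (no volume change).
ΔU = nCvΔT = 5.87×20.8×(1180−416) = 93000 J.
Q = ΔU = 93000 J.

93000 J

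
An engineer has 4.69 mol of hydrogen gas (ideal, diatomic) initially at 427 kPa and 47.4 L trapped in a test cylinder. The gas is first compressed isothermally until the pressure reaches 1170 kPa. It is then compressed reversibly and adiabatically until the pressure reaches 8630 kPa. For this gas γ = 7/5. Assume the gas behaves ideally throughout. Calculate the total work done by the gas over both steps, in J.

-59400 J

T₁ = P₁V₁/(nR) = 427×47.4/(4.69×8.314) = 519 K.
Step 1 — Isothermal: T stays 519 K; PV = const ⇒ V₂ = 17.3 L, P₂ = 1170 kPa.
ΔU = 0 (ideal gas, T constant).
W = nRT ln(V₂/V₁) = 4.69×8.314×519×ln(0.365) = -20400 J.
Q = ΔU + W = -20400 J.
State after step 1: P = 1170 kPa, V = 17.3 L, T = 519 K.
Step 2 — Adiabatic: T₂/T₁ = (P₂/P₁)^((γ−1)/γ) ⇒ T₂ = 519×(7.38)^0.286 = 919 K; V₂ = 4.15 L.
ΔU = nCvΔT = 4.69×20.8×(919−519) = 39000 J.
Q = 0 for an adiabatic process, so W = −ΔU = -39000 J.
Net over both steps: W = -59400 J, Q = -20400 J, ΔU = 39000 J.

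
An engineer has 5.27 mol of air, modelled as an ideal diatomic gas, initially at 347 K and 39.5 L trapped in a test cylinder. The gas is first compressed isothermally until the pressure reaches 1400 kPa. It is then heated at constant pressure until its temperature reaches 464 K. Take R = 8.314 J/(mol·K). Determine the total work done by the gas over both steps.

P₁ = nRT₁/V₁ = 5.27×8.314×347/39.5 = 385 kPa.
Step 1 — Isothermal: T stays 347 K; PV = const ⇒ V₂ = 10.9 L, P₂ = 1400 kPa.
ΔU = 0 (ideal gas, T constant).
W = nRT ln(V₂/V₁) = 5.27×8.314×347×ln(0.275) = -19600 J.
Q = ΔU + W = -19600 J.
State after step 1: P = 1400 kPa, V = 10.9 L, T = 347 K.
Step 2 — Isobaric: P stays 1400 kPa; V/T = const ⇒ T₂ = 464 K, V₂ = 14.5 L.
W = PΔV = 1400×(14.5−10.9) kPa·L = 5130 J.
ΔU = nCvΔT = 5.27×20.8×(464−347) = 12800 J.
Q = ΔU + W = nCpΔT = 17900 J.
Net over both steps: W = -14500 J, Q = -1690 J, ΔU = 12800 J.

-14500 J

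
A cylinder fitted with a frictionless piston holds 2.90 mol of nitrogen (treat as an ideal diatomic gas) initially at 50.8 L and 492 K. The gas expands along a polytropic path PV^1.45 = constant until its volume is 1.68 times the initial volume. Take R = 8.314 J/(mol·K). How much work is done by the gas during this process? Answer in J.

P₁ = nRT₁/V₁ = 2.90×8.314×492/50.8 = 234 kPa.
Polytropic n=1.45: T₂ = T₁(V₁/V₂)^(n−1) = 492×(0.595)^0.45 = 390 K; P₂ = P₁(V₁/V₂)^n = 110 kPa.
W = (P₁V₁−P₂V₂)/(n−1) = (234×50.8−110×85.3)/0.45 = 5490 J.

5490 J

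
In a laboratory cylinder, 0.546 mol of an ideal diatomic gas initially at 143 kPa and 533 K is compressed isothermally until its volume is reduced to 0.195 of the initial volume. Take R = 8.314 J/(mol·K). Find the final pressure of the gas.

V₁ = nRT₁/P₁ = 0.546×8.314×533/143 = 16.9 L.
Isothermal: T stays 533 K; PV = const ⇒ V₂ = 3.30 L, P₂ = 733 kPa.

733 kPa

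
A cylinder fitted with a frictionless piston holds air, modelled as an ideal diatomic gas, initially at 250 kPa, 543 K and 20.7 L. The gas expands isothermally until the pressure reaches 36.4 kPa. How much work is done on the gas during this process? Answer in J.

n = P₁V₁/(RT₁) = 250×20.7/(8.314×543) = 1.15 mol.
Isothermal: T stays 543 K; PV = const ⇒ V₂ = 142 L, P₂ = 36.4 kPa.
W = nRT ln(V₂/V₁) = 1.15×8.314×543×ln(6.87) = 9970 J.
Work done on the gas = −W_by = -9970 J.

-9970 J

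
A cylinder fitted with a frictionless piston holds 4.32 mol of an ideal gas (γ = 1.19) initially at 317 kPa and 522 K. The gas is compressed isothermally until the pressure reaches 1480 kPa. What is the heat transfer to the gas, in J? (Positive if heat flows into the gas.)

-28900 J

V₁ = nRT₁/P₁ = 4.32×8.314×522/317 = 59.1 L.
Isothermal: T stays 522 K; PV = const ⇒ V₂ = 12.7 L, P₂ = 1480 kPa.
ΔU = 0 (ideal gas, T constant).
W = nRT ln(V₂/V₁) = 4.32×8.314×522×ln(0.214) = -28900 J.
Q = ΔU + W = -28900 J.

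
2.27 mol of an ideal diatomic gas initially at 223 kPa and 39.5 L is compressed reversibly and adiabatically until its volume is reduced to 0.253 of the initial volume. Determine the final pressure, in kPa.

T₁ = P₁V₁/(nR) = 223×39.5/(2.27×8.314) = 467 K.
Adiabatic: TV^(γ−1) = const ⇒ T₂ = 467×(3.95)^0.400 = 809 K; PV^γ = const ⇒ P₂ = 1530 kPa.

1530 kPa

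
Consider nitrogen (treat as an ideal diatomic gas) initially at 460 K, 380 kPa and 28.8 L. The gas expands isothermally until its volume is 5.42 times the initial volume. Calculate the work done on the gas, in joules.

n = P₁V₁/(RT₁) = 380×28.8/(8.314×460) = 2.86 mol.
Isothermal: T stays 460 K; PV = const ⇒ V₂ = 156 L, P₂ = 70.1 kPa.
W = nRT ln(V₂/V₁) = 2.86×8.314×460×ln(5.42) = 18500 J.
Work done on the gas = −W_by = -18500 J.

-18500 J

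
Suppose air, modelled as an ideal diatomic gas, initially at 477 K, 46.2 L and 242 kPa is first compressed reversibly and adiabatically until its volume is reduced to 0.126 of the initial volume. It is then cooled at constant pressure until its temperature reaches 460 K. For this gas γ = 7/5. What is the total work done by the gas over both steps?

-50900 J

n = P₁V₁/(RT₁) = 242×46.2/(8.314×477) = 2.82 mol.
Step 1 — Adiabatic: TV^(γ−1) = const ⇒ T₂ = 477×(7.94)^0.400 = 1090 K; PV^γ = const ⇒ P₂ = 4400 kPa.
ΔU = nCvΔT = 2.82×20.8×(1090−477) = 36100 J.
Q = 0 for an adiabatic process, so W = −ΔU = -36100 J.
State after step 1: P = 4400 kPa, V = 5.82 L, T = 1090 K.
Step 2 — Isobaric: P stays 4400 kPa; V/T = const ⇒ T₂ = 460 K, V₂ = 2.45 L.
W = PΔV = 4400×(2.45−5.82) kPa·L = -14800 J.
ΔU = nCvΔT = 2.82×20.8×(460−1090) = -37100 J.
Q = ΔU + W = nCpΔT = -51900 J.
Net over both steps: W = -50900 J, Q = -51900 J, ΔU = -996 J.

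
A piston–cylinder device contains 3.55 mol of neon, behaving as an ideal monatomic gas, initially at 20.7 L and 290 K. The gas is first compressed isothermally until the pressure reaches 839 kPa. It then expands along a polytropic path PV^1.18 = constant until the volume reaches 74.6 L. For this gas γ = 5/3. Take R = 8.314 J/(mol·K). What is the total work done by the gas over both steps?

P₁ = nRT₁/V₁ = 3.55×8.314×290/20.7 = 413 kPa.
Step 1 — Isothermal: T stays 290 K; PV = const ⇒ V₂ = 10.2 L, P₂ = 839 kPa.
ΔU = 0 (ideal gas, T constant).
W = nRT ln(V₂/V₁) = 3.55×8.314×290×ln(0.493) = -6060 J.
Q = ΔU + W = -6060 J.
State after step 1: P = 839 kPa, V = 10.2 L, T = 290 K.
Step 2 — Polytropic n=1.18: T₂ = T₁(V₁/V₂)^(n−1) = 290×(0.137)^0.18 = 203 K; P₂ = P₁(V₁/V₂)^n = 80.2 kPa.
W = (P₁V₁−P₂V₂)/(n−1) = (839×10.2−80.2×74.6)/0.18 = 14300 J.
ΔU = nCvΔT = 3.55×12.5×(203−290) = -3860 J.
Q = ΔU + W = 10400 J.
Net over both steps: W = 8260 J, Q = 4390 J, ΔU = -3860 J.

8260 J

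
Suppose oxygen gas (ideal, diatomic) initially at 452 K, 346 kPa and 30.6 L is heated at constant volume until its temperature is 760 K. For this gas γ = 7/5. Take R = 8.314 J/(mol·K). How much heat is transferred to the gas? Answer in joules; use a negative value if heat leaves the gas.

18000 J

n = P₁V₁/(RT₁) = 346×30.6/(8.314×452) = 2.82 mol.
Isochoric: V stays 30.6 L; P/T = const ⇒ T₂ = 760 K, P₂ = 582 kPa.
W = 0 (no volume change).
ΔU = nCvΔT = 2.82×20.8×(760−452) = 18000 J.
Q = ΔU = 18000 J.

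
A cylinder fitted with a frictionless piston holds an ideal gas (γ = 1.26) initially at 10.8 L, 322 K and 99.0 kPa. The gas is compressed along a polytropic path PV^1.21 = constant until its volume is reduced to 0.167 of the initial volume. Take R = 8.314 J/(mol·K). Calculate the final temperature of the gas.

469 K

Polytropic n=1.21: T₂ = T₁(V₁/V₂)^(n−1) = 322×(5.99)^0.21 = 469 K; P₂ = P₁(V₁/V₂)^n = 863 kPa.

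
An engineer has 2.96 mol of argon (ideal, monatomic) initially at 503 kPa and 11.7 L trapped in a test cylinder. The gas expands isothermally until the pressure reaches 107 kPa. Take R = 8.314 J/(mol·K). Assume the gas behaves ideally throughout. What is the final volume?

T₁ = P₁V₁/(nR) = 503×11.7/(2.96×8.314) = 239 K.
Isothermal: T stays 239 K; PV = const ⇒ V₂ = 55.0 L, P₂ = 107 kPa.

55.0 L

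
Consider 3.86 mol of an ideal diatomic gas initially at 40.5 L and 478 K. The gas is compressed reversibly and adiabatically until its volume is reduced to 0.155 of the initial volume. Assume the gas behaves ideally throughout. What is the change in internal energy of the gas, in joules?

42500 J

P₁ = nRT₁/V₁ = 3.86×8.314×478/40.5 = 379 kPa.
Adiabatic: TV^(γ−1) = const ⇒ T₂ = 478×(6.45)^0.400 = 1010 K; PV^γ = const ⇒ P₂ = 5150 kPa.
For an ideal gas ΔU = nCvΔT with Cv = (5/2)R = 20.8 J/(mol·K).
ΔU = 3.86×20.8×(1010−478) = 42500 J.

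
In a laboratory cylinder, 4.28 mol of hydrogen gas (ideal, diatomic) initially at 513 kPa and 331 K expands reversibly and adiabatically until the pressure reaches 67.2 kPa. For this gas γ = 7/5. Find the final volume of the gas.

98.1 L

V₁ = nRT₁/P₁ = 4.28×8.314×331/513 = 23.0 L.
Adiabatic: T₂/T₁ = (P₂/P₁)^((γ−1)/γ) ⇒ T₂ = 331×(0.131)^0.286 = 185 K; V₂ = 98.1 L.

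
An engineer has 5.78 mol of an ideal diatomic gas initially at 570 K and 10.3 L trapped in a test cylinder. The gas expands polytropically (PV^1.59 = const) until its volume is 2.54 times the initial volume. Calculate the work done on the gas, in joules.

-19600 J

P₁ = nRT₁/V₁ = 5.78×8.314×570/10.3 = 2660 kPa.
Polytropic n=1.59: T₂ = T₁(V₁/V₂)^(n−1) = 570×(0.394)^0.59 = 329 K; P₂ = P₁(V₁/V₂)^n = 604 kPa.
W = (P₁V₁−P₂V₂)/(n−1) = (2660×10.3−604×26.2)/0.59 = 19600 J.
Work done on the gas = −W_by = -19600 J.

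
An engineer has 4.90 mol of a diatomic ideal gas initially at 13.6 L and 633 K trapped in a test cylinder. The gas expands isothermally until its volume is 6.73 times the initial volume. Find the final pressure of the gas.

P₁ = nRT₁/V₁ = 4.90×8.314×633/13.6 = 1900 kPa.
Isothermal: T stays 633 K; PV = const ⇒ V₂ = 91.5 L, P₂ = 282 kPa.

282 kPa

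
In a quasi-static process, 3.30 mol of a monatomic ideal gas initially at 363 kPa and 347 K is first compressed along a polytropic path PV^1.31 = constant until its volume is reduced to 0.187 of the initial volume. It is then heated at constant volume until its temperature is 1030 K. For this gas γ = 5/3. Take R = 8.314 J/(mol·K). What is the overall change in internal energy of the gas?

V₁ = nRT₁/P₁ = 3.30×8.314×347/363 = 26.2 L.
Step 1 — Polytropic n=1.31: T₂ = T₁(V₁/V₂)^(n−1) = 347×(5.35)^0.31 = 584 K; P₂ = P₁(V₁/V₂)^n = 3260 kPa.
W = (P₁V₁−P₂V₂)/(n−1) = (363×26.2−3260×4.90)/0.31 = -20900 J.
ΔU = nCvΔT = 3.30×12.5×(584−347) = 9730 J.
Q = ΔU + W = -11200 J.
State after step 1: P = 3260 kPa, V = 4.90 L, T = 584 K.
Step 2 — Isochoric: V stays 4.90 L; P/T = const ⇒ T₂ = 1030 K, P₂ = 5760 kPa.
W = 0 (no volume change).
ΔU = nCvΔT = 3.30×12.5×(1030−584) = 18400 J.
Q = ΔU = 18400 J.
Net over both steps: W = -20900 J, Q = 7180 J, ΔU = 28100 J.

28100 J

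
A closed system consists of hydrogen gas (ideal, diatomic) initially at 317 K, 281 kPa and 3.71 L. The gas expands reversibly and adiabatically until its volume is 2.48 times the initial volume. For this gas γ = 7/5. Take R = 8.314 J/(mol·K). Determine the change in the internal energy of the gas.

n = P₁V₁/(RT₁) = 281×3.71/(8.314×317) = 0.396 mol.
Adiabatic: TV^(γ−1) = const ⇒ T₂ = 317×(0.403)^0.400 = 220 K; PV^γ = const ⇒ P₂ = 78.8 kPa.
For an ideal gas ΔU = nCvΔT with Cv = (5/2)R = 20.8 J/(mol·K).
ΔU = 0.396×20.8×(220−317) = -794 J.

-794 J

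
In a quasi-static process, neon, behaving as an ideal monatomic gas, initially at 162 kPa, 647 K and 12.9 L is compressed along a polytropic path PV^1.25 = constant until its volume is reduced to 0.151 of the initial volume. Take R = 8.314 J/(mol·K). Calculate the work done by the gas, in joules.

n = P₁V₁/(RT₁) = 162×12.9/(8.314×647) = 0.388 mol.
Polytropic n=1.25: T₂ = T₁(V₁/V₂)^(n−1) = 647×(6.62)^0.25 = 1040 K; P₂ = P₁(V₁/V₂)^n = 1720 kPa.
W = (P₁V₁−P₂V₂)/(n−1) = (162×12.9−1720×1.95)/0.25 = -5050 J.

-5050 J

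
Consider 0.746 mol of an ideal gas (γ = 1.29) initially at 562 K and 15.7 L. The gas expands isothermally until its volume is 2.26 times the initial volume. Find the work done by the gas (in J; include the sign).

P₁ = nRT₁/V₁ = 0.746×8.314×562/15.7 = 222 kPa.
Isothermal: T stays 562 K; PV = const ⇒ V₂ = 35.5 L, P₂ = 98.2 kPa.
W = nRT ln(V₂/V₁) = 0.746×8.314×562×ln(2.26) = 2840 J.

2840 J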